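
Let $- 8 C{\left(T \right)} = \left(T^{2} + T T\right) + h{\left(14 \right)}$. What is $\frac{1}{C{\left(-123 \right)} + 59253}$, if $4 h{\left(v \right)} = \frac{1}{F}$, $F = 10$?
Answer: $\frac{320}{17750639} \approx 1.8028 \cdot 10^{-5}$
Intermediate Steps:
$h{\left(v \right)} = \frac{1}{40}$ ($h{\left(v \right)} = \frac{1}{4 \cdot 10} = \frac{1}{4} \cdot \frac{1}{10} = \frac{1}{40}$)
$C{\left(T \right)} = - \frac{1}{320} - \frac{T^{2}}{4}$ ($C{\left(T \right)} = - \frac{\left(T^{2} + T T\right) + \frac{1}{40}}{8} = - \frac{\left(T^{2} + T^{2}\right) + \frac{1}{40}}{8} = - \frac{2 T^{2} + \frac{1}{40}}{8} = - \frac{\frac{1}{40} + 2 T^{2}}{8} = - \frac{1}{320} - \frac{T^{2}}{4}$)
$\frac{1}{C{\left(-123 \right)} + 59253} = \frac{1}{\left(- \frac{1}{320} - \frac{\left(-123\right)^{2}}{4}\right) + 59253} = \frac{1}{\left(- \frac{1}{320} - \frac{15129}{4}\right) + 59253} = \frac{1}{- \frac{1210321}{320} + 59253} = \frac{1}{\frac{17750639}{320}} = \frac{320}{17750639}$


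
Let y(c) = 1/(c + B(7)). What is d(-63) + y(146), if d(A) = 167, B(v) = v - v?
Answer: 24383/146 ≈ 167.01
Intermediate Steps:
B(v) = 0
y(c) = 1/c (y(c) = 1/(c + 0) = 1/c)
d(-63) + y(146) = 167 + 1/146 = 24383/146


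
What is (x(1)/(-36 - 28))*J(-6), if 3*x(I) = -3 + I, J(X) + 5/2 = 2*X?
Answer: -29/192 ≈ -0.15104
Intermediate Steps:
J(X) = -5/2 + 2*X
x(I) = -1 + I/3 (x(I) = (-3 + I)/3 = -1 + I/3)
(x(1)/(-36 - 28))*J(-6) = ((-1 + (1/3)*1)/(-36 - 28))*(-5/2 + 2*(-6)) = ((-1 + 1/3)/(-64))*(-5/2 - 12) = -2/3*(-1/64)*(-29/2) = (1/96)*(-29/2) = -29/192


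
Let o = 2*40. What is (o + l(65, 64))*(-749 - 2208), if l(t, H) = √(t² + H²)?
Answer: -236560 - 2957*√8321 ≈ -5.0630e+5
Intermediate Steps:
o = 80
l(t, H) = √(H² + t²)
(o + l(65, 64))*(-749 - 2208) = (80 + √(64² + 65²))*(-749 - 2208) = (80 + √(4096 + 4225))*(-2957) = (80 + √8321)*(-2957) = -236560 - 2957*√8321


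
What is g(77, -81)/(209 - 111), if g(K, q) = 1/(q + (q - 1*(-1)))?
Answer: -1/15778 ≈ -6.3379e-5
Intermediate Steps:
g(K, q) = 1/(1 + 2*q) (g(K, q) = 1/(q + (q + 1)) = 1/(q + (1 + q)) = 1/(1 + 2*q))
g(77, -81)/(209 - 111) = 1/((1 + 2*(-81))*(209 - 111)) = 1/((1 - 162)*98) = (1/98)/(-161) = -1/161*1/98 = -1/15778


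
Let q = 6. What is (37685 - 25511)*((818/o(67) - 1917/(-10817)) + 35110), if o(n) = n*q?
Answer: 309794084323720/724739 ≈ 4.2746e+8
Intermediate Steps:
o(n) = 6*n (o(n) = n*6 = 6*n)
(37685 - 25511)*((818/o(67) - 1917/(-10817)) + 35110) = (37685 - 25511)*((818/((6*67)) - 1917/(-10817)) + 35110) = 12174*((818/402 - 1917*(-1/10817)) + 35110) = 12174*((818*(1/402) + 1917/10817) + 35110) = 12174*((409/201 + 1917/10817) + 35110) = 12174*(4809470/2174217 + 35110) = 12174*(76341568340/2174217) = 309794084323720/724739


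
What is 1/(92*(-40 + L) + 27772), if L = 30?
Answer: 1/26852 ≈ 3.7241e-5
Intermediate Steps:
1/(92*(-40 + L) + 27772) = 1/(92*(-40 + 30) + 27772) = 1/(92*(-10) + 27772) = 1/(-920 + 27772) = 1/26852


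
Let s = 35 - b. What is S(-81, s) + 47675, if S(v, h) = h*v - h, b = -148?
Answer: 32669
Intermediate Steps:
s = 183 (s = 35 - 1*(-148) = 35 + 148 = 183)
S(v, h) = -h + h*v
S(-81, s) + 47675 = 183*(-1 - 81) + 47675 = 183*(-82) + 47675 = -15006 + 47675 = 32669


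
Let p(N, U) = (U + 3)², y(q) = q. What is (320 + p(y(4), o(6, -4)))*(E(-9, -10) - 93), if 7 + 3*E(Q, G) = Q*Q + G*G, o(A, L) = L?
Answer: -11235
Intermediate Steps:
E(Q, G) = -7/3 + G²/3 + Q²/3 (E(Q, G) = -7/3 + (Q*Q + G*G)/3 = -7/3 + (Q² + G²)/3 = -7/3 + (G² + Q²)/3 = -7/3 + (G²/3 + Q²/3) = -7/3 + G²/3 + Q²/3)
p(N, U) = (3 + U)²
(320 + p(y(4), o(6, -4)))*(E(-9, -10) - 93) = (320 + (3 - 4)²)*((-7/3 + (⅓)*(-10)² + (⅓)*(-9)²) - 93) = (320 + (-1)²)*((-7/3 + (⅓)*100 + (⅓)*81) - 93) = (320 + 1)*((-7/3 + 100/3 + 27) - 93) = 321*(58 - 93) = 321*(-35) = -11235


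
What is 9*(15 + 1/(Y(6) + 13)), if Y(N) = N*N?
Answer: 6624/49 ≈ 135.18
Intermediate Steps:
Y(N) = N²
9*(15 + 1/(Y(6) + 13)) = 9*(15 + 1/(6² + 13)) = 9*(15 + 1/(36 + 13)) = 9*(15 + 1/49) = 9*(736/49) = 6624/49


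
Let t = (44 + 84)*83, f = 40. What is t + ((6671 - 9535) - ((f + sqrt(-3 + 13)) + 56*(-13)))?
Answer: 8448 - sqrt(10) ≈ 8444.8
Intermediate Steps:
t = 10624 (t = 128*83 = 10624)
t + ((6671 - 9535) - ((f + sqrt(-3 + 13)) + 56*(-13))) = 10624 + ((6671 - 9535) - ((40 + sqrt(-3 + 13)) + 56*(-13))) = 10624 + (-2864 - ((40 + sqrt(10)) - 728)) = 10624 + (-2864 - (-688 + sqrt(10))) = 10624 + (-2864 + (688 - sqrt(10))) = 10624 + (-2176 - sqrt(10)) = 8448 - sqrt(10)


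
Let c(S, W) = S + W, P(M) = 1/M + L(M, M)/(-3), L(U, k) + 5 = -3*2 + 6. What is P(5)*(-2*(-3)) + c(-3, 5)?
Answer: 66/5 ≈ 13.200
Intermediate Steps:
L(U, k) = -5 (L(U, k) = -5 + (-3*2 + 6) = -5 + (-6 + 6) = -5 + 0 = -5)
P(M) = 5/3 + 1/M (P(M) = 1/M - 5/(-3) = 1/M - 5*(-⅓) = 1/M + 5/3 = 5/3 + 1/M)
P(5)*(-2*(-3)) + c(-3, 5) = (5/3 + 1/5)*(-2*(-3)) + (-3 + 5) = (5/3 + ⅕)*6 + 2 = (28/15)*6 + 2 = 56/5 + 2 = 66/5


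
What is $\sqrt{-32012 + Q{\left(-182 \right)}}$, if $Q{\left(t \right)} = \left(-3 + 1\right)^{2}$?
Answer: $2 i \sqrt{8002} \approx 178.91 i$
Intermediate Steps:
$Q{\left(t \right)} = 4$ ($Q{\left(t \right)} = \left(-2\right)^{2} = 4$)
$\sqrt{-32012 + Q{\left(-182 \right)}} = \sqrt{-32012 + 4} = \sqrt{-32008} = 2 i \sqrt{8002}$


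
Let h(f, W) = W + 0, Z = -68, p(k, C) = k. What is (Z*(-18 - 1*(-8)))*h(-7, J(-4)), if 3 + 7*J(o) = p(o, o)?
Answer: -680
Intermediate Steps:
J(o) = -3/7 + o/7
h(f, W) = W
(Z*(-18 - 1*(-8)))*h(-7, J(-4)) = (-68*(-18 - 1*(-8)))*(-3/7 + (⅐)*(-4)) = (-68*(-18 + 8))*(-3/7 - 4/7) = -68*(-10)*(-1) = 680*(-1) = -680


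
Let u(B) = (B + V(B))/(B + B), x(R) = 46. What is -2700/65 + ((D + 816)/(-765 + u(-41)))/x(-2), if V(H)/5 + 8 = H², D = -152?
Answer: -441422296/10622573 ≈ -41.555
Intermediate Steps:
V(H) = -40 + 5*H²
u(B) = (-40 + B + 5*B²)/(2*B) (u(B) = (B + (-40 + 5*B²))/(B + B) = (-40 + B + 5*B²)/((2*B)) = (-40 + B + 5*B²)*(1/(2*B)) = (-40 + B + 5*B²)/(2*B))
-2700/65 + ((D + 816)/(-765 + u(-41)))/x(-2) = -2700/65 + ((-152 + 816)/(-765 + (½)*(-40 - 41 + 5*(-41)²)/(-41)))/46 = -2700*1/65 + (664/(-765 + (½)*(-1/41)*(-40 - 41 + 5*1681)))*(1/46) = -540/13 + (664/(-765 + (½)*(-1/41)*(-40 - 41 + 8405)))*(1/46) = -540/13 + (664/(-765 + (½)*(-1/41)*8324))*(1/46) = -540/13 + (664/(-765 - 4162/41))*(1/46) = -540/13 + (664/(-35527/41))*(1/46) = -540/13 + (664*(-41/35527))*(1/46) = -540/13 - 27224/35527*1/46 = -540/13 - 13612/817121 = -441422296/10622573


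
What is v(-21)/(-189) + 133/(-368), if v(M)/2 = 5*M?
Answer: 2483/3312 ≈ 0.74970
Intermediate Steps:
v(M) = 10*M (v(M) = 2*(5*M) = 10*M)
v(-21)/(-189) + 133/(-368) = (10*(-21))/(-189) + 133/(-368) = -210*(-1/189) + 133*(-1/368) = 10/9 - 133/368 = 2483/3312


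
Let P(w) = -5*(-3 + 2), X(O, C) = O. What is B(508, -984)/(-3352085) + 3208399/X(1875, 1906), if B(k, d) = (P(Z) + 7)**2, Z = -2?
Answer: 2150965178383/1257031875 ≈ 1711.1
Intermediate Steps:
P(w) = 5 (P(w) = -5*(-1) = 5)
B(k, d) = 144 (B(k, d) = (5 + 7)**2 = 12**2 = 144)
B(508, -984)/(-3352085) + 3208399/X(1875, 1906) = 144/(-3352085) + 3208399/1875 = 144*(-1/3352085) + 3208399*(1/1875) = -144/3352085 + 3208399/1875 = 2150965178383/1257031875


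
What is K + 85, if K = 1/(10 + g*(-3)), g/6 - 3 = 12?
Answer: 22099/260 ≈ 84.996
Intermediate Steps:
g = 90 (g = 18 + 6*12 = 18 + 72 = 90)
K = -1/260 (K = 1/(10 + 90*(-3)) = 1/(10 - 270) = 1/(-260) = -1/260 ≈ -0.0038462)
K + 85 = -1/260 + 85 = 22099/260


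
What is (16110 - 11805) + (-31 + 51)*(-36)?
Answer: 3585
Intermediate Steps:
(16110 - 11805) + (-31 + 51)*(-36) = 4305 + 20*(-36) = 4305 - 720 = 3585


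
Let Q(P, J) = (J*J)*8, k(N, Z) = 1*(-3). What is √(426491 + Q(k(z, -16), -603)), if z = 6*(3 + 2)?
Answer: √3335363 ≈ 1826.3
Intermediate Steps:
z = 30 (z = 6*5 = 30)
k(N, Z) = -3
Q(P, J) = 8*J² (Q(P, J) = J²*8 = 8*J²)
√(426491 + Q(k(z, -16), -603)) = √(426491 + 8*(-603)²) = √(426491 + 8*363609) = √(426491 + 2908872) = √3335363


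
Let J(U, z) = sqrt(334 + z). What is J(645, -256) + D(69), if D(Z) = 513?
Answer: 513 + sqrt(78) ≈ 521.83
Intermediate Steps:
J(645, -256) + D(69) = sqrt(334 - 256) + 513 = sqrt(78) + 513 = 513 + sqrt(78)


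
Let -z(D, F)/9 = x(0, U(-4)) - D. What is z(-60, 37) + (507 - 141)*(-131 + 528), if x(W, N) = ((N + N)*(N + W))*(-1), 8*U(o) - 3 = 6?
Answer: 4633113/32 ≈ 1.4478e+5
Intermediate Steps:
U(o) = 9/8 (U(o) = 3/8 + (⅛)*6 = 3/8 + ¾ = 9/8)
x(W, N) = -2*N*(N + W) (x(W, N) = ((2*N)*(N + W))*(-1) = (2*N*(N + W))*(-1) = -2*N*(N + W))
z(D, F) = 729/32 + 9*D (z(D, F) = -9*(-2*9/8*(9/8 + 0) - D) = -9*(-2*9/8*9/8 - D) = -9*(-81/32 - D) = 729/32 + 9*D)
z(-60, 37) + (507 - 141)*(-131 + 528) = (729/32 + 9*(-60)) + (507 - 141)*(-131 + 528) = (729/32 - 540) + 366*397 = -16551/32 + 145302 = 4633113/32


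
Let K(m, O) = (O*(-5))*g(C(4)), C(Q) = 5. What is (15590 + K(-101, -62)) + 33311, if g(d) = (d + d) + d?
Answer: 53551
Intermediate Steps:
g(d) = 3*d (g(d) = 2*d + d = 3*d)
K(m, O) = -75*O (K(m, O) = (O*(-5))*(3*5) = -5*O*15 = -75*O)
(15590 + K(-101, -62)) + 33311 = (15590 - 75*(-62)) + 33311 = (15590 + 4650) + 33311 = 20240 + 33311 = 53551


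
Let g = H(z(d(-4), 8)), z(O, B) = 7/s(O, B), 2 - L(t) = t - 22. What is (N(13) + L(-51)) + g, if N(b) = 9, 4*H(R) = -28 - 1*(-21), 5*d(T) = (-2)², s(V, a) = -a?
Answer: 329/4 ≈ 82.250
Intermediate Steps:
d(T) = ⅘ (d(T) = (⅕)*(-2)² = (⅕)*4 = ⅘)
L(t) = 24 - t (L(t) = 2 - (t - 22) = 2 - (-22 + t) = 2 + (22 - t) = 24 - t)
z(O, B) = -7/B (z(O, B) = 7/((-B)) = 7*(-1/B) = -7/B)
H(R) = -7/4 (H(R) = (-28 - 1*(-21))/4 = (-28 + 21)/4 = (¼)*(-7) = -7/4)
g = -7/4 ≈ -1.7500
(N(13) + L(-51)) + g = (9 + (24 - 1*(-51))) - 7/4 = (9 + (24 + 51)) - 7/4 = (9 + 75) - 7/4 = 84 - 7/4 = 329/4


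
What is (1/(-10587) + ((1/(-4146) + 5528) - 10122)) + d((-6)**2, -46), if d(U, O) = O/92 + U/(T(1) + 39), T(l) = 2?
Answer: -459270811010/99980099 ≈ -4593.6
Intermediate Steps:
d(U, O) = U/41 + O/92 (d(U, O) = O/92 + U/(2 + 39) = O*(1/92) + U/41 = O/92 + U*(1/41) = O/92 + U/41 = U/41 + O/92)
(1/(-10587) + ((1/(-4146) + 5528) - 10122)) + d((-6)**2, -46) = (1/(-10587) + ((1/(-4146) + 5528) - 10122)) + ((1/41)*(-6)**2 + (1/92)*(-46)) = (-1/10587 + ((-1/4146 + 5528) - 10122)) + ((1/41)*36 - 1/2) = (-1/10587 + (22919087/4146 - 10122)) + (36/41 - 1/2) = (-1/10587 - 19046725/4146) + 31/82 = -22405297969/4877078 + 31/82 = -459270811010/99980099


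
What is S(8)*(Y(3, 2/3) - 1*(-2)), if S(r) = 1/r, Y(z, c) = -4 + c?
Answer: -1/6 ≈ -0.16667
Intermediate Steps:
S(8)*(Y(3, 2/3) - 1*(-2)) = ((-4 + 2/3) - 1*(-2))/8 = ((-4 + 2*(1/3)) + 2)/8 = ((-4 + 2/3) + 2)/8 = (-10/3 + 2)/8 = (1/8)*(-4/3) = -1/6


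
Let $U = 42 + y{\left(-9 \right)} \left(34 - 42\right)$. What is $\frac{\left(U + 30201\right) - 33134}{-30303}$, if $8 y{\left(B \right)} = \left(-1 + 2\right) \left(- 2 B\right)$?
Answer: $\frac{2909}{30303} \approx 0.095997$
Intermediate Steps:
$y{\left(B \right)} = - \frac{B}{4}$ ($y{\left(B \right)} = \frac{\left(-1 + 2\right) \left(- 2 B\right)}{8} = \frac{1 \left(- 2 B\right)}{8} = \frac{\left(-2\right) B}{8} = - \frac{B}{4}$)
$U = 24$ ($U = 42 + \left(- \frac{1}{4}\right) \left(-9\right) \left(34 - 42\right) = 42 + \frac{9}{4} \left(-8\right) = 42 - 18 = 24$)
$\frac{\left(U + 30201\right) - 33134}{-30303} = \frac{\left(24 + 30201\right) - 33134}{-30303} = \left(30225 - 33134\right) \left(- \frac{1}{30303}\right) = \left(-2909\right) \left(- \frac{1}{30303}\right) = \frac{2909}{30303}$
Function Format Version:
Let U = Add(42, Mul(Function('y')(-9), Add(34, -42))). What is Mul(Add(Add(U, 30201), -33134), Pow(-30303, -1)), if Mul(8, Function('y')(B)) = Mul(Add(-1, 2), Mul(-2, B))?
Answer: Rational(2909, 30303) ≈ 0.095997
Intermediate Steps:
Function('y')(B) = Mul(Rational(-1, 4), B) (Function('y')(B) = Mul(Rational(1, 8), Mul(Add(-1, 2), Mul(-2, B))) = Mul(Rational(1, 8), Mul(1, Mul(-2, B))) = Mul(Rational(1, 8), Mul(-2, B)) = Mul(Rational(-1, 4), B))
U = 24 (U = Add(42, Mul(Mul(Rational(-1, 4), -9), Add(34, -42))) = Add(42, Mul(Rational(9, 4), -8)) = Add(42, -18) = 24)
Mul(Add(Add(U, 30201), -33134), Pow(-30303, -1)) = Mul(Add(Add(24, 30201), -33134), Pow(-30303, -1)) = Mul(Add(30225, -33134), Rational(-1, 30303)) = Mul(-2909, Rational(-1, 30303)) = Rational(2909, 30303)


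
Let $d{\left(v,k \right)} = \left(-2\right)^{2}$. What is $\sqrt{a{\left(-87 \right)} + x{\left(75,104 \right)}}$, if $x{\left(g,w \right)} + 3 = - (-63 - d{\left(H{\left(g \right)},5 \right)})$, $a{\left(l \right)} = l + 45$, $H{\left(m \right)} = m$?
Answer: $\sqrt{22} \approx 4.6904$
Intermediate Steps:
$d{\left(v,k \right)} = 4$
$a{\left(l \right)} = 45 + l$
$x{\left(g,w \right)} = 64$ ($x{\left(g,w \right)} = -3 - \left(-63 - 4\right) = -3 - -67 = -3 + 67 = 64$)
$\sqrt{a{\left(-87 \right)} + x{\left(75,104 \right)}} = \sqrt{\left(45 - 87\right) + 64} = \sqrt{-42 + 64} = \sqrt{22}$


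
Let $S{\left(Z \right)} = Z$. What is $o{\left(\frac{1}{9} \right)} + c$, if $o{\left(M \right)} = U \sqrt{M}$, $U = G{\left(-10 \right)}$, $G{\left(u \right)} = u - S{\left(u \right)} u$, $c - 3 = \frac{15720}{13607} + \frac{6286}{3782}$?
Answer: $- \frac{2381334574}{77192511} \approx -30.849$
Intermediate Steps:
$c = \frac{149685832}{25730837}$ ($c = 3 + \left(\frac{15720}{13607} + \frac{6286}{3782}\right) = 3 + \left(15720 \cdot \frac{1}{13607} + 6286 \cdot \frac{1}{3782}\right) = 3 + \left(\frac{15720}{13607} + \frac{3143}{1891}\right) = 3 + \frac{72493321}{25730837} = \frac{149685832}{25730837} \approx 5.8174$)
$G{\left(u \right)} = u - u^{2}$ ($G{\left(u \right)} = u - u u = u - u^{2}$)
$U = -110$ ($U = - 10 \left(1 - -10\right) = - 10 \left(1 + 10\right) = \left(-10\right) 11 = -110$)
$o{\left(M \right)} = - 110 \sqrt{M}$
$o{\left(\frac{1}{9} \right)} + c = - 110 \sqrt{\frac{1}{9}} + \frac{149685832}{25730837} = - \frac{110}{3} + \frac{149685832}{25730837} = - \frac{2381334574}{77192511}$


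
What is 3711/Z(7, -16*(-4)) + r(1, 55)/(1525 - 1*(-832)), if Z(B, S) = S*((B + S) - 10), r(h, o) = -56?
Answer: 8528203/9201728 ≈ 0.92680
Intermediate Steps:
Z(B, S) = S*(-10 + B + S)
3711/Z(7, -16*(-4)) + r(1, 55)/(1525 - 1*(-832)) = 3711/(((-16*(-4))*(-10 + 7 - 16*(-4)))) - 56/(1525 - 1*(-832)) = 3711/((64*(-10 + 7 + 64))) - 56/(1525 + 832) = 3711/((64*61)) - 56/2357 = 3711/3904 - 56*1/2357 = 3711*(1/3904) - 56/2357 = 3711/3904 - 56/2357 = 8528203/9201728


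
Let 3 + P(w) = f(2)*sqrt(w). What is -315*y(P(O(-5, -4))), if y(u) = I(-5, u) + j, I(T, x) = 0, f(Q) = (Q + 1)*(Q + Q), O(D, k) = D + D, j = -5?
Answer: 1575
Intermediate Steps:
O(D, k) = 2*D
f(Q) = 2*Q*(1 + Q) (f(Q) = (1 + Q)*(2*Q) = 2*Q*(1 + Q))
P(w) = -3 + 12*sqrt(w) (P(w) = -3 + (2*2*(1 + 2))*sqrt(w) = -3 + (2*2*3)*sqrt(w) = -3 + 12*sqrt(w))
y(u) = -5 (y(u) = 0 - 5 = -5)
-315*y(P(O(-5, -4))) = -315*(-5) = 1575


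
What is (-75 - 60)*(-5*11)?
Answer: 7425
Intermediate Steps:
(-75 - 60)*(-5*11) = -135*(-55) = 7425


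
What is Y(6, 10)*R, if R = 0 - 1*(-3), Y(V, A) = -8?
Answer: -24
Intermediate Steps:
R = 3 (R = 0 + 3 = 3)
Y(6, 10)*R = -8*3 = -24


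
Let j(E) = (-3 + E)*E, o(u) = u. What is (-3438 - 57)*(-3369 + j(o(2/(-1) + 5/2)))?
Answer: 47116095/4 ≈ 1.1779e+7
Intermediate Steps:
j(E) = E*(-3 + E)
(-3438 - 57)*(-3369 + j(o(2/(-1) + 5/2))) = (-3438 - 57)*(-3369 + (2/(-1) + 5/2)*(-3 + (2/(-1) + 5/2))) = -3495*(-3369 + (2*(-1) + 5*(1/2))*(-3 + (2*(-1) + 5*(1/2)))) = -3495*(-3369 + (-2 + 5/2)*(-3 + (-2 + 5/2))) = -3495*(-3369 + (-3 + 1/2)/2) = -3495*(-3369 + (1/2)*(-5/2)) = -3495*(-3369 - 5/4) = -3495*(-13481/4) = 47116095/4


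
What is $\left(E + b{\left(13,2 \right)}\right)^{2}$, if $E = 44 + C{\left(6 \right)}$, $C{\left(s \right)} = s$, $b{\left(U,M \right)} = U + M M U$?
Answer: $13225$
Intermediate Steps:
$b{\left(U,M \right)} = U + U M^{2}$
$E = 50$ ($E = 44 + 6 = 50$)
$\left(E + b{\left(13,2 \right)}\right)^{2} = \left(50 + 13 \left(1 + 2^{2}\right)\right)^{2} = \left(50 + 13 \left(1 + 4\right)\right)^{2} = \left(50 + 13 \cdot 5\right)^{2} = \left(50 + 65\right)^{2} = 115^{2} = 13225$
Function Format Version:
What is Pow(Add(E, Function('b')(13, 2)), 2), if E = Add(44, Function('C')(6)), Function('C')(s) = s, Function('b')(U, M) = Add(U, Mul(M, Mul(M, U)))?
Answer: 13225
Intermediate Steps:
Function('b')(U, M) = Add(U, Mul(U, Pow(M, 2)))
E = 50 (E = Add(44, 6) = 50)
Pow(Add(E, Function('b')(13, 2)), 2) = Pow(Add(50, Mul(13, Add(1, Pow(2, 2)))), 2) = Pow(Add(50, Mul(13, Add(1, 4))), 2) = Pow(Add(50, Mul(13, 5)), 2) = Pow(Add(50, 65), 2) = Pow(115, 2) = 13225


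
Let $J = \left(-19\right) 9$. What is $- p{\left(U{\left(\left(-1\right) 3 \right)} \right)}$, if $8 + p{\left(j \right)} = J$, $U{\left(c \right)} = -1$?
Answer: $179$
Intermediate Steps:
$J = -171$
$p{\left(j \right)} = -179$ ($p{\left(j \right)} = -8 - 171 = -179$)
$- p{\left(U{\left(\left(-1\right) 3 \right)} \right)} = \left(-1\right) \left(-179\right) = 179$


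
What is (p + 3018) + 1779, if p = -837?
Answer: 3960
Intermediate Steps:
(p + 3018) + 1779 = (-837 + 3018) + 1779 = 2181 + 1779 = 3960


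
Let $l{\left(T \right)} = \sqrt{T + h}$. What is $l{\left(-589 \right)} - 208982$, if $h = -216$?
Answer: $-208982 + i \sqrt{805} \approx -2.0898 \cdot 10^{5} + 28.373 i$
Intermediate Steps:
$l{\left(T \right)} = \sqrt{-216 + T}$ ($l{\left(T \right)} = \sqrt{T - 216} = \sqrt{-216 + T}$)
$l{\left(-589 \right)} - 208982 = \sqrt{-216 - 589} - 208982 = \sqrt{-805} - 208982 = i \sqrt{805} - 208982 = -208982 + i \sqrt{805}$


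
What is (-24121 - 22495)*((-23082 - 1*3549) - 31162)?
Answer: 2694078488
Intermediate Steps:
(-24121 - 22495)*((-23082 - 1*3549) - 31162) = -46616*((-23082 - 3549) - 31162) = -46616*(-26631 - 31162) = -46616*(-57793) = 2694078488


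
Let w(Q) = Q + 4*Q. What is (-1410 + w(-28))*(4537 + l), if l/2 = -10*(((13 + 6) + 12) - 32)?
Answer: -7063350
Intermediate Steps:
w(Q) = 5*Q
l = 20 (l = 2*(-10*(((13 + 6) + 12) - 32)) = 2*(-10*((19 + 12) - 32)) = 2*(-10*(31 - 32)) = 2*(-10*(-1)) = 2*10 = 20)
(-1410 + w(-28))*(4537 + l) = (-1410 + 5*(-28))*(4537 + 20) = (-1410 - 140)*4557 = -1550*4557 = -7063350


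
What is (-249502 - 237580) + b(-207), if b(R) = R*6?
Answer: -488324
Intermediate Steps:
b(R) = 6*R
(-249502 - 237580) + b(-207) = (-249502 - 237580) + 6*(-207) = -487082 - 1242 = -488324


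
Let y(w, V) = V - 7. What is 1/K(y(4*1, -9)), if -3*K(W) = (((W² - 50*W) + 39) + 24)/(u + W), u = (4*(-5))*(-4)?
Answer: -64/373 ≈ -0.17158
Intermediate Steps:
y(w, V) = -7 + V
u = 80 (u = -20*(-4) = 80)
K(W) = -(63 + W² - 50*W)/(3*(80 + W)) (K(W) = -(((W² - 50*W) + 39) + 24)/(3*(80 + W)) = -((39 + W² - 50*W) + 24)/(3*(80 + W)) = -(63 + W² - 50*W)/(3*(80 + W)))
1/K(y(4*1, -9)) = 1/((-63 - (-7 - 9)² + 50*(-7 - 9))/(3*(80 + (-7 - 9)))) = 1/((-63 - 1*(-16)² + 50*(-16))/(3*(80 - 16))) = 1/((⅓)*(-63 - 1*256 - 800)/64) = 1/((⅓)*(1/64)*(-63 - 256 - 800)) = 1/((⅓)*(1/64)*(-1119)) = 1/(-373/64) = -64/373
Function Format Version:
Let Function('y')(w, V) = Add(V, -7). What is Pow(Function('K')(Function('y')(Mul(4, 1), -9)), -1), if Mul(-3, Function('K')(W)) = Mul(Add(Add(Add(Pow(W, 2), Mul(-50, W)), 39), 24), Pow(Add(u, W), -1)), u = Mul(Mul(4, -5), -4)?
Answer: Rational(-64, 373) ≈ -0.17158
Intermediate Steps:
Function('y')(w, V) = Add(-7, V)
u = 80 (u = Mul(-20, -4) = 80)
Function('K')(W) = Mul(Rational(-1, 3), Pow(Add(80, W), -1), Add(63, Pow(W, 2), Mul(-50, W))) (Function('K')(W) = Mul(Rational(-1, 3), Mul(Add(Add(Add(Pow(W, 2), Mul(-50, W)), 39), 24), Pow(Add(80, W), -1))) = Mul(Rational(-1, 3), Mul(Add(Add(39, Pow(W, 2), Mul(-50, W)), 24), Pow(Add(80, W), -1))) = Mul(Rational(-1, 3), Mul(Add(63, Pow(W, 2), Mul(-50, W)), Pow(Add(80, W), -1))) = Mul(Rational(-1, 3), Mul(Pow(Add(80, W), -1), Add(63, Pow(W, 2), Mul(-50, W)))) = Mul(Rational(-1, 3), Pow(Add(80, W), -1), Add(63, Pow(W, 2), Mul(-50, W))))
Pow(Function('K')(Function('y')(Mul(4, 1), -9)), -1) = Pow(Mul(Rational(1, 3), Pow(Add(80, Add(-7, -9)), -1), Add(-63, Mul(-1, Pow(Add(-7, -9), 2)), Mul(50, Add(-7, -9)))), -1) = Pow(Mul(Rational(1, 3), Pow(Add(80, -16), -1), Add(-63, Mul(-1, Pow(-16, 2)), Mul(50, -16))), -1) = Pow(Mul(Rational(1, 3), Pow(64, -1), Add(-63, Mul(-1, 256), -800)), -1) = Pow(Mul(Rational(1, 3), Rational(1, 64), Add(-63, -256, -800)), -1) = Pow(Mul(Rational(1, 3), Rational(1, 64), -1119), -1) = Pow(Rational(-373, 64), -1) = Rational(-64, 373)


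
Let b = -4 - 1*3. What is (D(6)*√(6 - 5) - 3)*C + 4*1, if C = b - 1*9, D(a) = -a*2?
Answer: 244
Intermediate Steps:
D(a) = -2*a
b = -7 (b = -4 - 3 = -7)
C = -16 (C = -7 - 1*9 = -7 - 9 = -16)
(D(6)*√(6 - 5) - 3)*C + 4*1 = ((-2*6)*√(6 - 5) - 3)*(-16) + 4*1 = (-12*√1 - 3)*(-16) + 4 = (-12*1 - 3)*(-16) + 4 = (-12 - 3)*(-16) + 4 = -15*(-16) + 4 = 240 + 4 = 244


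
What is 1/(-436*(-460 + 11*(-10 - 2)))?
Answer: 1/258112 ≈ 3.8743e-6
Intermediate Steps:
1/(-436*(-460 + 11*(-10 - 2))) = 1/(-436*(-460 + 11*(-12))) = 1/(-436*(-460 - 132)) = 1/(-436*(-592)) = 1/258112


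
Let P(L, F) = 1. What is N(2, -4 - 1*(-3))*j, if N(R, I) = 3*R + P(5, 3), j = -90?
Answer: -630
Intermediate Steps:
N(R, I) = 1 + 3*R (N(R, I) = 3*R + 1 = 1 + 3*R)
N(2, -4 - 1*(-3))*j = (1 + 3*2)*(-90) = (1 + 6)*(-90) = 7*(-90) = -630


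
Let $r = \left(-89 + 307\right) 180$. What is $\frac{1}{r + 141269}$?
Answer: $\frac{1}{180509} \approx 5.5399 \cdot 10^{-6}$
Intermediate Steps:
$r = 39240$ ($r = 218 \cdot 180 = 39240$)
$\frac{1}{r + 141269} = \frac{1}{39240 + 141269} = \frac{1}{180509}$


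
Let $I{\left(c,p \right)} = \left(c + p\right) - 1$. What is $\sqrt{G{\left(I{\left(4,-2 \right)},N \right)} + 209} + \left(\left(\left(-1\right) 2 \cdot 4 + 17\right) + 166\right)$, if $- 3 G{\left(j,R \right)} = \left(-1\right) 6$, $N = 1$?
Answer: $175 + \sqrt{211} \approx 189.53$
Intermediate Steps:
$I{\left(c,p \right)} = -1 + c + p$
$G{\left(j,R \right)} = 2$ ($G{\left(j,R \right)} = - \frac{\left(-1\right) 6}{3} = \left(- \frac{1}{3}\right) \left(-6\right) = 2$)
$\sqrt{G{\left(I{\left(4,-2 \right)},N \right)} + 209} + \left(\left(\left(-1\right) 2 \cdot 4 + 17\right) + 166\right) = \sqrt{2 + 209} + \left(\left(\left(-1\right) 2 \cdot 4 + 17\right) + 166\right) = \sqrt{211} + \left(\left(\left(-2\right) 4 + 17\right) + 166\right) = \sqrt{211} + \left(\left(-8 + 17\right) + 166\right) = \sqrt{211} + \left(9 + 166\right) = \sqrt{211} + 175 = 175 + \sqrt{211}$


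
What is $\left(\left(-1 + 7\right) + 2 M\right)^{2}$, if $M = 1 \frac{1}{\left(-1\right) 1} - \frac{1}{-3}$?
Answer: $\frac{196}{9} \approx 21.778$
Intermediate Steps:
$M = - \frac{2}{3}$ ($M = 1 \frac{1}{-1} - - \frac{1}{3} = 1 \left(-1\right) + \frac{1}{3} = -1 + \frac{1}{3} = - \frac{2}{3} \approx -0.66667$)
$\left(\left(-1 + 7\right) + 2 M\right)^{2} = \left(\left(-1 + 7\right) + 2 \left(- \frac{2}{3}\right)\right)^{2} = \left(6 - \frac{4}{3}\right)^{2} = \left(\frac{14}{3}\right)^{2} = \frac{196}{9}$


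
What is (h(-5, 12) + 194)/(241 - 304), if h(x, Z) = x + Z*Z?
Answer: -37/7 ≈ -5.2857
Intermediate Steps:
h(x, Z) = x + Z**2
(h(-5, 12) + 194)/(241 - 304) = ((-5 + 12**2) + 194)/(241 - 304) = ((-5 + 144) + 194)/(-63) = (139 + 194)*(-1/63) = 333*(-1/63) = -37/7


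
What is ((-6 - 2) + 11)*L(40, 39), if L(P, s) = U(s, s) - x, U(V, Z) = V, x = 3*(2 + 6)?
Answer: 45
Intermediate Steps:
x = 24 (x = 3*8 = 24)
L(P, s) = -24 + s (L(P, s) = s - 1*24 = s - 24 = -24 + s)
((-6 - 2) + 11)*L(40, 39) = ((-6 - 2) + 11)*(-24 + 39) = (-8 + 11)*15 = 3*15 = 45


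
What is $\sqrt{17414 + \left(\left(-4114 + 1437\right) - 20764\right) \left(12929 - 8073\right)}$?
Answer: $i \sqrt{113812082} \approx 10668.0 i$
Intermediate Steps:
$\sqrt{17414 + \left(\left(-4114 + 1437\right) - 20764\right) \left(12929 - 8073\right)} = \sqrt{17414 + \left(-2677 - 20764\right) 4856} = \sqrt{17414 - 113829496} = \sqrt{-113812082} = i \sqrt{113812082}$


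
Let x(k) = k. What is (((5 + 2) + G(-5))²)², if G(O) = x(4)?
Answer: 14641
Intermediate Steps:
G(O) = 4
(((5 + 2) + G(-5))²)² = (((5 + 2) + 4)²)² = ((7 + 4)²)² = (11²)² = 121² = 14641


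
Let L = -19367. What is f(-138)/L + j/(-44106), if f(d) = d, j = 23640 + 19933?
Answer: -837791663/854200902 ≈ -0.98079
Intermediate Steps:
j = 43573
f(-138)/L + j/(-44106) = -138/(-19367) + 43573/(-44106) = -138*(-1/19367) + 43573*(-1/44106) = 138/19367 - 43573/44106 = -837791663/854200902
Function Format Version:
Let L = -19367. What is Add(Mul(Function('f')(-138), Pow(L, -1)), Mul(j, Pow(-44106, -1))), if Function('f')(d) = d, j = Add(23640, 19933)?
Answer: Rational(-837791663, 854200902) ≈ -0.98079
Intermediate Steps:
j = 43573
Add(Mul(Function('f')(-138), Pow(L, -1)), Mul(j, Pow(-44106, -1))) = Add(Mul(-138, Pow(-19367, -1)), Mul(43573, Pow(-44106, -1))) = Add(Mul(-138, Rational(-1, 19367)), Mul(43573, Rational(-1, 44106))) = Add(Rational(138, 19367), Rational(-43573, 44106)) = Rational(-837791663, 854200902)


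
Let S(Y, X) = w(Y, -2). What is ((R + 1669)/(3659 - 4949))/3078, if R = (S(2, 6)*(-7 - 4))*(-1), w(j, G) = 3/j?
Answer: -3371/7941240 ≈ -0.00042449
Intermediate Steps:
S(Y, X) = 3/Y
R = 33/2 (R = ((3/2)*(-7 - 4))*(-1) = ((3*(½))*(-11))*(-1) = ((3/2)*(-11))*(-1) = -33/2*(-1) = 33/2 ≈ 16.500)
((R + 1669)/(3659 - 4949))/3078 = ((33/2 + 1669)/(3659 - 4949))/3078 = ((3371/2)/(-1290))*(1/3078) = ((3371/2)*(-1/1290))*(1/3078) = -3371/2580*1/3078 = -3371/7941240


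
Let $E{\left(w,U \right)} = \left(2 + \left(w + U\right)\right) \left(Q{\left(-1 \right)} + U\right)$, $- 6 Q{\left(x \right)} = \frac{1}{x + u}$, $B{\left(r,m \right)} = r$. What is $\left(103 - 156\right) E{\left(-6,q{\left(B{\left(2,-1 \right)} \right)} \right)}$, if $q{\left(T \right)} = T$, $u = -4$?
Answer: $\frac{3233}{15} \approx 215.53$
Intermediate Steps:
$Q{\left(x \right)} = - \frac{1}{6 \left(-4 + x\right)}$ ($Q{\left(x \right)} = - \frac{1}{6 \left(x - 4\right)} = - \frac{1}{6 \left(-4 + x\right)}$)
$E{\left(w,U \right)} = \left(\frac{1}{30} + U\right) \left(2 + U + w\right)$ ($E{\left(w,U \right)} = \left(2 + \left(w + U\right)\right) \left(- \frac{1}{-24 + 6 \left(-1\right)} + U\right) = \left(2 + \left(U + w\right)\right) \left(- \frac{1}{-24 - 6} + U\right) = \left(2 + U + w\right) \left(- \frac{1}{-30} + U\right) = \left(2 + U + w\right) \left(\left(-1\right) \left(- \frac{1}{30}\right) + U\right) = \left(2 + U + w\right) \left(\frac{1}{30} + U\right) = \left(\frac{1}{30} + U\right) \left(2 + U + w\right)$)
$\left(103 - 156\right) E{\left(-6,q{\left(B{\left(2,-1 \right)} \right)} \right)} = \left(103 - 156\right) \left(\frac{1}{15} + 2^{2} + \frac{1}{30} \left(-6\right) + \frac{61}{30} \cdot 2 + 2 \left(-6\right)\right) = - 53 \left(\frac{1}{15} + 4 - \frac{1}{5} + \frac{61}{15} - 12\right) = \left(-53\right) \left(- \frac{61}{15}\right) = \frac{3233}{15}$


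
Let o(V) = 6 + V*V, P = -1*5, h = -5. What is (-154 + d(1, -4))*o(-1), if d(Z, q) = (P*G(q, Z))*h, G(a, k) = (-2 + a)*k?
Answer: -2128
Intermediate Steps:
P = -5
G(a, k) = k*(-2 + a)
d(Z, q) = 25*Z*(-2 + q) (d(Z, q) = -5*Z*(-2 + q)*(-5) = 25*Z*(-2 + q))
o(V) = 6 + V²
(-154 + d(1, -4))*o(-1) = (-154 + 25*1*(-2 - 4))*(6 + (-1)²) = (-154 + 25*1*(-6))*(6 + 1) = (-154 - 150)*7 = -304*7 = -2128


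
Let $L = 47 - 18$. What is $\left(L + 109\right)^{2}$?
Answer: $19044$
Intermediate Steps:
$L = 29$ ($L = 47 - 18 = 29$)
$\left(L + 109\right)^{2} = \left(29 + 109\right)^{2} = 138^{2} = 19044$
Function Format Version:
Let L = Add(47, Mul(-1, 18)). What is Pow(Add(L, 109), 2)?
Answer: 19044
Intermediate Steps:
L = 29 (L = Add(47, -18) = 29)
Pow(Add(L, 109), 2) = Pow(Add(29, 109), 2) = Pow(138, 2) = 19044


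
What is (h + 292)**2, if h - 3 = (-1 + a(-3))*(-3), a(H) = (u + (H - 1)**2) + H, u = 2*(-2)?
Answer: 73441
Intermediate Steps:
u = -4
a(H) = -4 + H + (-1 + H)**2 (a(H) = (-4 + (H - 1)**2) + H = (-4 + (-1 + H)**2) + H = -4 + H + (-1 + H)**2)
h = -21 (h = 3 + (-1 + (-3 + (-3)**2 - 1*(-3)))*(-3) = 3 + (-1 + (-3 + 9 + 3))*(-3) = 3 + (-1 + 9)*(-3) = 3 + 8*(-3) = 3 - 24 = -21)
(h + 292)**2 = (-21 + 292)**2 = 271**2 = 73441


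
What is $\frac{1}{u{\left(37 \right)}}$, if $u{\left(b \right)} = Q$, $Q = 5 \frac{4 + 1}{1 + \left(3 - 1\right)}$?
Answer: $\frac{3}{25} \approx 0.12$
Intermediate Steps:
$Q = \frac{25}{3}$ ($Q = 5 \frac{5}{1 + 2} = 5 \cdot \frac{5}{3} = \frac{25}{3} \approx 8.3333$)
$u{\left(b \right)} = \frac{25}{3}$
$\frac{1}{u{\left(37 \right)}} = \frac{1}{\frac{25}{3}} = \frac{3}{25}$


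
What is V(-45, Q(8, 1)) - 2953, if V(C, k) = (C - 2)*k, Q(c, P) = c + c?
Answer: -3705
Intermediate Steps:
Q(c, P) = 2*c
V(C, k) = k*(-2 + C) (V(C, k) = (-2 + C)*k = k*(-2 + C))
V(-45, Q(8, 1)) - 2953 = (2*8)*(-2 - 45) - 2953 = 16*(-47) - 2953 = -752 - 2953 = -3705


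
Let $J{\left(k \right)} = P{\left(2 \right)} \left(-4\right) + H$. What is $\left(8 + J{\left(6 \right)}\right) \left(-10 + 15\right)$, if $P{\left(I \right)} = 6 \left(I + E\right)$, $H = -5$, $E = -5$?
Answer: $375$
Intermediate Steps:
$P{\left(I \right)} = -30 + 6 I$ ($P{\left(I \right)} = 6 \left(I - 5\right) = 6 \left(-5 + I\right) = -30 + 6 I$)
$J{\left(k \right)} = 67$ ($J{\left(k \right)} = \left(-30 + 6 \cdot 2\right) \left(-4\right) - 5 = \left(-30 + 12\right) \left(-4\right) - 5 = \left(-18\right) \left(-4\right) - 5 = 72 - 5 = 67$)
$\left(8 + J{\left(6 \right)}\right) \left(-10 + 15\right) = \left(8 + 67\right) \left(-10 + 15\right) = 75 \cdot 5 = 375$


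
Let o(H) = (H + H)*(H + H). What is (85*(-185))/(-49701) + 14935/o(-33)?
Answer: 270260845/72165852 ≈ 3.7450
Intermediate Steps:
o(H) = 4*H² (o(H) = (2*H)*(2*H) = 4*H²)
(85*(-185))/(-49701) + 14935/o(-33) = (85*(-185))/(-49701) + 14935/((4*(-33)²)) = -15725*(-1/49701) + 14935/((4*1089)) = 15725/49701 + 14935/4356 = 270260845/72165852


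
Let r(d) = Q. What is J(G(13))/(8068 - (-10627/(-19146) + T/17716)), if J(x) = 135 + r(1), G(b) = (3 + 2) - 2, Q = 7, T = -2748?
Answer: 12041264028/684113397431 ≈ 0.017601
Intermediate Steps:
r(d) = 7
G(b) = 3 (G(b) = 5 - 2 = 3)
J(x) = 142 (J(x) = 135 + 7 = 142)
J(G(13))/(8068 - (-10627/(-19146) + T/17716)) = 142/(8068 - (-10627/(-19146) - 2748/17716)) = 142/(8068 - (-10627*(-1/19146) - 2748*1/17716)) = 142/(8068 - (10627/19146 - 687/4429)) = 142/(8068 - 1*33913681/84797634) = 142/(8068 - 33913681/84797634) = 142/(684113397431/84797634) = 142*(84797634/684113397431) = 12041264028/684113397431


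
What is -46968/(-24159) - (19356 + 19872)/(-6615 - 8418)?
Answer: 183753244/40353583 ≈ 4.5536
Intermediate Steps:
-46968/(-24159) - (19356 + 19872)/(-6615 - 8418) = -46968*(-1/24159) - 39228/(-15033) = 15656/8053 - 39228*(-1)/15033 = 15656/8053 - 1*(-13076/5011) = 15656/8053 + 13076/5011 = 183753244/40353583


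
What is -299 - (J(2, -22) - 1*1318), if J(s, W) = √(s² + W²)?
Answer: 1019 - 2*√122 ≈ 996.91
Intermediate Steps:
J(s, W) = √(W² + s²)
-299 - (J(2, -22) - 1*1318) = -299 - (√((-22)² + 2²) - 1*1318) = -299 - (√(484 + 4) - 1318) = -299 - (√488 - 1318) = -299 - (2*√122 - 1318) = -299 - (-1318 + 2*√122) = -299 + (1318 - 2*√122) = 1019 - 2*√122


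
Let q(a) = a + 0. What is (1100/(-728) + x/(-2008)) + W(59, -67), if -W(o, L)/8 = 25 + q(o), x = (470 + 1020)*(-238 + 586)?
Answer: -42563659/45682 ≈ -931.74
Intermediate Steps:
q(a) = a
x = 518520 (x = 1490*348 = 518520)
W(o, L) = -200 - 8*o (W(o, L) = -8*(25 + o) = -200 - 8*o)
(1100/(-728) + x/(-2008)) + W(59, -67) = (1100/(-728) + 518520/(-2008)) + (-200 - 8*59) = (1100*(-1/728) + 518520*(-1/2008)) + (-200 - 472) = (-275/182 - 64815/251) - 672 = -11865355/45682 - 672 = -42563659/45682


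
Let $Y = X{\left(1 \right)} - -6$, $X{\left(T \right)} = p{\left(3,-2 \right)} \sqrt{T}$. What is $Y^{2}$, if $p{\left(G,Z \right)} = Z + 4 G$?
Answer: $256$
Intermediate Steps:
$X{\left(T \right)} = 10 \sqrt{T}$ ($X{\left(T \right)} = \left(-2 + 4 \cdot 3\right) \sqrt{T} = \left(-2 + 12\right) \sqrt{T} = 10 \sqrt{T}$)
$Y = 16$ ($Y = 10 \sqrt{1} - -6 = 10 \cdot 1 + 6 = 10 + 6 = 16$)
$Y^{2} = 16^{2} = 256$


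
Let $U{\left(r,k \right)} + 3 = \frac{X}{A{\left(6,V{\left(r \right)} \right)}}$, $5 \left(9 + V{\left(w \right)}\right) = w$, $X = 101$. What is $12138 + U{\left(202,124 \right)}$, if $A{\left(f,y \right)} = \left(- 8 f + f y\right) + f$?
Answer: $\frac{8883325}{732} \approx 12136.0$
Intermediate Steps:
$V{\left(w \right)} = -9 + \frac{w}{5}$
$A{\left(f,y \right)} = - 7 f + f y$
$U{\left(r,k \right)} = -3 + \frac{101}{-96 + \frac{6 r}{5}}$ ($U{\left(r,k \right)} = -3 + \frac{101}{6 \left(-7 + \left(-9 + \frac{r}{5}\right)\right)} = -3 + \frac{101}{6 \left(-16 + \frac{r}{5}\right)} = -3 + \frac{101}{-96 + \frac{6 r}{5}}$)
$12138 + U{\left(202,124 \right)} = 12138 + \frac{1945 - 3636}{6 \left(-80 + 202\right)} = 12138 + \frac{1945 - 3636}{6 \cdot 122} = 12138 + \frac{1}{6} \cdot \frac{1}{122} \left(-1691\right) = 12138 - \frac{1691}{732} = \frac{8883325}{732}$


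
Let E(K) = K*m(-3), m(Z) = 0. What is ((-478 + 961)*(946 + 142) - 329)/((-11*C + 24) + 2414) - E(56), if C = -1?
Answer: 525175/2449 ≈ 214.44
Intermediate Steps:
E(K) = 0 (E(K) = K*0 = 0)
((-478 + 961)*(946 + 142) - 329)/((-11*C + 24) + 2414) - E(56) = ((-478 + 961)*(946 + 142) - 329)/((-11*(-1) + 24) + 2414) - 1*0 = (483*1088 - 329)/((11 + 24) + 2414) + 0 = (525504 - 329)/(35 + 2414) + 0 = 525175/2449 + 0 = 525175/2449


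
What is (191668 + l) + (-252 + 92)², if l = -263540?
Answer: -46272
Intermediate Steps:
(191668 + l) + (-252 + 92)² = (191668 - 263540) + (-252 + 92)² = -71872 + (-160)² = -71872 + 25600 = -46272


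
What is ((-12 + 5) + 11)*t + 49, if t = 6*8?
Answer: 241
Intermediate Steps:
t = 48
((-12 + 5) + 11)*t + 49 = ((-12 + 5) + 11)*48 + 49 = (-7 + 11)*48 + 49 = 4*48 + 49 = 192 + 49 = 241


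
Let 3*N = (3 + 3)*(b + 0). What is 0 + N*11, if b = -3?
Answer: -66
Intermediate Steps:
N = -6 (N = ((3 + 3)*(-3 + 0))/3 = (6*(-3))/3 = (⅓)*(-18) = -6)
0 + N*11 = 0 - 6*11 = 0 - 66 = -66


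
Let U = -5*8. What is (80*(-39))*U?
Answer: 124800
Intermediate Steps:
U = -40
(80*(-39))*U = (80*(-39))*(-40) = -3120*(-40) = 124800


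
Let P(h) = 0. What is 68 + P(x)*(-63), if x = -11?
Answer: 68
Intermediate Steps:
68 + P(x)*(-63) = 68 + 0*(-63) = 68 + 0 = 68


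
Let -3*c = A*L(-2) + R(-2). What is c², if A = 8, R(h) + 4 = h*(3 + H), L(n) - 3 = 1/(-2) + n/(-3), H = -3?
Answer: 4096/81 ≈ 50.568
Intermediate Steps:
L(n) = 5/2 - n/3 (L(n) = 3 + (1/(-2) + n/(-3)) = 3 + (1*(-½) + n*(-⅓)) = 3 + (-½ - n/3) = 5/2 - n/3)
R(h) = -4 (R(h) = -4 + h*(3 - 3) = -4 + h*0 = -4 + 0 = -4)
c = -64/9 (c = -(8*(5/2 - ⅓*(-2)) - 4)/3 = -(8*(5/2 + ⅔) - 4)/3 = -(8*(19/6) - 4)/3 = -(76/3 - 4)/3 = -⅓*64/3 = -64/9 ≈ -7.1111)
c² = (-64/9)² = 4096/81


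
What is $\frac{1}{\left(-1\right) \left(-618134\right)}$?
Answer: $\frac{1}{618134} \approx 1.6178 \cdot 10^{-6}$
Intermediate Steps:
$\frac{1}{\left(-1\right) \left(-618134\right)} = \frac{1}{618134}$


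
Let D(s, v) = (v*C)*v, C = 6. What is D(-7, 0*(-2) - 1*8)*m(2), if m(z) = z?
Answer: 768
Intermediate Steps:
D(s, v) = 6*v**2 (D(s, v) = (v*6)*v = (6*v)*v = 6*v**2)
D(-7, 0*(-2) - 1*8)*m(2) = (6*(0*(-2) - 1*8)**2)*2 = (6*(0 - 8)**2)*2 = (6*(-8)**2)*2 = (6*64)*2 = 384*2 = 768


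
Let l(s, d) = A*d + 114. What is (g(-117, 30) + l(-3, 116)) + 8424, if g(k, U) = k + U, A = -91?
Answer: -2105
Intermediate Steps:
l(s, d) = 114 - 91*d (l(s, d) = -91*d + 114 = 114 - 91*d)
g(k, U) = U + k
(g(-117, 30) + l(-3, 116)) + 8424 = ((30 - 117) + (114 - 91*116)) + 8424 = (-87 + (114 - 10556)) + 8424 = (-87 - 10442) + 8424 = -10529 + 8424 = -2105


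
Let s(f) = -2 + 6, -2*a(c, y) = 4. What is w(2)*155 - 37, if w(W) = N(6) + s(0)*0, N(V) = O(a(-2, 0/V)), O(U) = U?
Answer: -347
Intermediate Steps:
a(c, y) = -2 (a(c, y) = -½*4 = -2)
s(f) = 4
N(V) = -2
w(W) = -2 (w(W) = -2 + 4*0 = -2 + 0 = -2)
w(2)*155 - 37 = -2*155 - 37 = -310 - 37 = -347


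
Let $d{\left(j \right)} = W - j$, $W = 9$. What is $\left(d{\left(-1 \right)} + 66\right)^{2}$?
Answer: $5776$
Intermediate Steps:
$d{\left(j \right)} = 9 - j$
$\left(d{\left(-1 \right)} + 66\right)^{2} = \left(\left(9 - -1\right) + 66\right)^{2} = \left(\left(9 + 1\right) + 66\right)^{2} = \left(10 + 66\right)^{2} = 76^{2} = 5776$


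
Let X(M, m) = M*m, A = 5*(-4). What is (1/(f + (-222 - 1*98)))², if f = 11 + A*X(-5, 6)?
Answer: 1/84681 ≈ 1.1809e-5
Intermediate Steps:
A = -20
f = 611 (f = 11 - (-100)*6 = 11 - 20*(-30) = 11 + 600 = 611)
(1/(f + (-222 - 1*98)))² = (1/(611 + (-222 - 1*98)))² = (1/(611 + (-222 - 98)))² = (1/(611 - 320))² = (1/291)² = 1/84681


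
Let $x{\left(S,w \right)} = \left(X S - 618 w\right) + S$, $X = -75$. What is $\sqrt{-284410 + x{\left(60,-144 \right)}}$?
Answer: $i \sqrt{199858} \approx 447.05 i$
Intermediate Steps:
$x{\left(S,w \right)} = - 618 w - 74 S$ ($x{\left(S,w \right)} = \left(- 75 S - 618 w\right) + S = \left(- 618 w - 75 S\right) + S = - 618 w - 74 S$)
$\sqrt{-284410 + x{\left(60,-144 \right)}} = \sqrt{-284410 - -84552} = \sqrt{-284410 + \left(88992 - 4440\right)} = \sqrt{-284410 + 84552} = \sqrt{-199858} = i \sqrt{199858}$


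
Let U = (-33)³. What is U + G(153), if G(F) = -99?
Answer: -36036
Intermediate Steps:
U = -35937
U + G(153) = -35937 - 99 = -36036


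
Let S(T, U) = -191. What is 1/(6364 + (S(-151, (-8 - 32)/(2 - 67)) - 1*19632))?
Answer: -1/13459 ≈ -7.4300e-5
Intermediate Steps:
1/(6364 + (S(-151, (-8 - 32)/(2 - 67)) - 1*19632)) = 1/(6364 + (-191 - 1*19632)) = 1/(6364 + (-191 - 19632)) = 1/(6364 - 19823) = 1/(-13459) = -1/13459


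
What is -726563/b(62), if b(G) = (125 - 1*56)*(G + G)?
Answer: -726563/8556 ≈ -84.919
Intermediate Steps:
b(G) = 138*G (b(G) = (125 - 56)*(2*G) = 69*(2*G) = 138*G)
-726563/b(62) = -726563/(138*62) = -726563/8556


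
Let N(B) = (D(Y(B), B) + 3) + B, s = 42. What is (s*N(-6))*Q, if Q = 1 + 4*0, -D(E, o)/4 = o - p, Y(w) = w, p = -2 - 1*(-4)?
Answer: 1218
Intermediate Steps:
p = 2 (p = -2 + 4 = 2)
D(E, o) = 8 - 4*o (D(E, o) = -4*(o - 1*2) = -4*(o - 2) = -4*(-2 + o) = 8 - 4*o)
Q = 1 (Q = 1 + 0 = 1)
N(B) = 11 - 3*B (N(B) = ((8 - 4*B) + 3) + B = (11 - 4*B) + B = 11 - 3*B)
(s*N(-6))*Q = (42*(11 - 3*(-6)))*1 = (42*(11 + 18))*1 = (42*29)*1 = 1218*1 = 1218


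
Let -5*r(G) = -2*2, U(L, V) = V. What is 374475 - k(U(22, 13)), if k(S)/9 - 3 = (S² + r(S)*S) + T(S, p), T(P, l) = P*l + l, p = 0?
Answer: 1864167/5 ≈ 3.7283e+5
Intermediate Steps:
r(G) = ⅘ (r(G) = -(-2)*2/5 = -⅕*(-4) = ⅘)
T(P, l) = l + P*l
k(S) = 27 + 9*S² + 36*S/5 (k(S) = 27 + 9*((S² + 4*S/5) + 0*(1 + S)) = 27 + 9*((S² + 4*S/5) + 0) = 27 + 9*(S² + 4*S/5) = 27 + (9*S² + 36*S/5) = 27 + 9*S² + 36*S/5)
374475 - k(U(22, 13)) = 374475 - (27 + 9*13² + (36/5)*13) = 374475 - (27 + 9*169 + 468/5) = 374475 - (27 + 1521 + 468/5) = 374475 - 1*8208/5 = 374475 - 8208/5 = 1864167/5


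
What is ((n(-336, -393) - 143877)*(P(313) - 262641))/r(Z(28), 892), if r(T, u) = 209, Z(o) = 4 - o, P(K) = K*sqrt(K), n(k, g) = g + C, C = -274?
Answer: 37963180704/209 - 45242272*sqrt(313)/209 ≈ 1.7781e+8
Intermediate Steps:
n(k, g) = -274 + g (n(k, g) = g - 274 = -274 + g)
P(K) = K**(3/2)
((n(-336, -393) - 143877)*(P(313) - 262641))/r(Z(28), 892) = (((-274 - 393) - 143877)*(313**(3/2) - 262641))/209 = ((-667 - 143877)*(313*sqrt(313) - 262641))*(1/209) = -144544*(-262641 + 313*sqrt(313))*(1/209) = (37963180704 - 45242272*sqrt(313))*(1/209) = 37963180704/209 - 45242272*sqrt(313)/209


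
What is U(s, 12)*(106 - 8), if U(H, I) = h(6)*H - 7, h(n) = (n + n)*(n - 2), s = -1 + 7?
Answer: 27538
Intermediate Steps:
s = 6
h(n) = 2*n*(-2 + n) (h(n) = (2*n)*(-2 + n) = 2*n*(-2 + n))
U(H, I) = -7 + 48*H (U(H, I) = (2*6*(-2 + 6))*H - 7 = (2*6*4)*H - 7 = 48*H - 7 = -7 + 48*H)
U(s, 12)*(106 - 8) = (-7 + 48*6)*(106 - 8) = (-7 + 288)*98 = 281*98 = 27538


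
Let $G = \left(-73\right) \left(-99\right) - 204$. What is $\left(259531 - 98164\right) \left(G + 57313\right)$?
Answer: $10381707312$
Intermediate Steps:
$G = 7023$ ($G = 7227 - 204 = 7023$)
$\left(259531 - 98164\right) \left(G + 57313\right) = \left(259531 - 98164\right) \left(7023 + 57313\right) = 161367 \cdot 64336 = 10381707312$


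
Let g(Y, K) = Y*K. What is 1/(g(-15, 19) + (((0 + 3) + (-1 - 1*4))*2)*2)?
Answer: -1/293 ≈ -0.0034130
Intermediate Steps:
g(Y, K) = K*Y
1/(g(-15, 19) + (((0 + 3) + (-1 - 1*4))*2)*2) = 1/(19*(-15) + (((0 + 3) + (-1 - 1*4))*2)*2) = 1/(-285 + ((3 + (-1 - 4))*2)*2) = 1/(-285 + ((3 - 5)*2)*2) = 1/(-285 - 2*2*2) = 1/(-285 - 4*2) = 1/(-285 - 8) = 1/(-293) = -1/293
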